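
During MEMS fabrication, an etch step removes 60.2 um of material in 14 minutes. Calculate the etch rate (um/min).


Step 1: Etch rate = depth / time
Step 2: rate = 60.2 / 14
rate = 4.3 um/min


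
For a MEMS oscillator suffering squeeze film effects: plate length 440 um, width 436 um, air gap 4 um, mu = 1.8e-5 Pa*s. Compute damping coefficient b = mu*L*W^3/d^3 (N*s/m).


Step 1: Convert to SI.
L = 440e-6 m, W = 436e-6 m, d = 4e-6 m
Step 2: W^3 = (436e-6)^3 = 8.29e-11 m^3
Step 3: d^3 = (4e-6)^3 = 6.40e-17 m^3
Step 4: b = 1.8e-5 * 440e-6 * 8.29e-11 / 6.40e-17
b = 1.03e-02 N*s/m


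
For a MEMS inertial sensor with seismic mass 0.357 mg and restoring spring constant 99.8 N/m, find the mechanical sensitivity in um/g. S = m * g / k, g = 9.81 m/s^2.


Step 1: Convert mass: m = 0.357 mg = 3.57e-07 kg
Step 2: S = m * g / k = 3.57e-07 * 9.81 / 99.8
Step 3: S = 3.51e-08 m/g
Step 4: Convert to um/g: S = 0.035 um/g


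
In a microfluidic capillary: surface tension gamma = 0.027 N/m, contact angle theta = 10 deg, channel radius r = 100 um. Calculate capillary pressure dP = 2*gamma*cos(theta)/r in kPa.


Step 1: cos(10 deg) = 0.9848
Step 2: Convert r to m: r = 100e-6 m
Step 3: dP = 2 * 0.027 * 0.9848 / 100e-6 = 531.8 Pa
Step 4: Convert Pa to kPa (divide by 1000).
dP = 0.53 kPa


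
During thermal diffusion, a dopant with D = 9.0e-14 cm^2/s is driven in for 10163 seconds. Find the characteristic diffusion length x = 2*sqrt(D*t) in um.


Step 1: Compute D*t = 9.0e-14 * 10163 = 9.1467e-10 cm^2
Step 2: sqrt(D*t) = 3.0244e-05 cm
Step 3: x = 2 * 3.0244e-05 cm = 6.0488e-05 cm
Step 4: Convert to um (1 cm = 1e4 um): x = 0.605 um


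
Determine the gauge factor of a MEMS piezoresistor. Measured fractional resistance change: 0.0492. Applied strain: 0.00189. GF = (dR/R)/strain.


Step 1: Identify values.
dR/R = 0.0492, strain = 0.00189
Step 2: GF = (dR/R) / strain = 0.0492 / 0.00189
GF = 26.0


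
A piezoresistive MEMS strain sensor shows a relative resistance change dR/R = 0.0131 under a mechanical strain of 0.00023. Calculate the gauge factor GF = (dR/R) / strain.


Step 1: Identify values.
dR/R = 0.0131, strain = 0.00023
Step 2: GF = (dR/R) / strain = 0.0131 / 0.00023
GF = 57.0


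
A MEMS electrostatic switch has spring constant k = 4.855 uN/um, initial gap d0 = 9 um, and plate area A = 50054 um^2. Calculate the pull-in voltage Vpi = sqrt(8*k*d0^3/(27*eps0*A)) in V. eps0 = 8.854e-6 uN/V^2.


Step 1: Compute numerator: 8 * k * d0^3 = 8 * 4.855 * 9^3 = 28314.36
Step 2: Compute denominator: 27 * eps0 * A = 27 * 8.854e-6 * 50054 = 11.965809
Step 3: Vpi = sqrt(28314.36 / 11.965809)
Vpi = 48.64 V


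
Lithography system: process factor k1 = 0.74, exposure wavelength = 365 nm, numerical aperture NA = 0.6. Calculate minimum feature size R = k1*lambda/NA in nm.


Step 1: Identify values: k1 = 0.74, lambda = 365 nm, NA = 0.6
Step 2: R = k1 * lambda / NA
R = 0.74 * 365 / 0.6
R = 450.2 nm


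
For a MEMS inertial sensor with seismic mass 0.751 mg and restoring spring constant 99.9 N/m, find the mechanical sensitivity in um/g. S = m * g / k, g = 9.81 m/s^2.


Step 1: Convert mass: m = 0.751 mg = 7.51e-07 kg
Step 2: S = m * g / k = 7.51e-07 * 9.81 / 99.9
Step 3: S = 7.37e-08 m/g
Step 4: Convert to um/g: S = 0.074 um/g


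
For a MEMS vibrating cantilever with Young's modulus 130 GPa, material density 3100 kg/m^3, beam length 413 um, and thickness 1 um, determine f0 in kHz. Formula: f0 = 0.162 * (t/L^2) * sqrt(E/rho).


Step 1: Convert units to SI.
t_SI = 1e-6 m, L_SI = 413e-6 m
Step 2: Calculate sqrt(E/rho).
sqrt(130e9 / 3100) = 6475.76 m/s
Step 3: Compute f0.
f0 = 0.162 * 1e-6 / (413e-6)^2 * 6475.76 = 6150.4 Hz = 6.15 kHz


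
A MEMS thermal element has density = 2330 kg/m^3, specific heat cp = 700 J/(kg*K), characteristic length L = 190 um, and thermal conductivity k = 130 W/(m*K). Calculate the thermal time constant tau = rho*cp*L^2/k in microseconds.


Step 1: Convert L to m: L = 190e-6 m
Step 2: L^2 = (190e-6)^2 = 3.61e-08 m^2
Step 3: tau = 2330 * 700 * 3.61e-08 / 130 = 4.5291615e-04 s
Step 4: Convert to microseconds (multiply by 1e6).
tau = 452.916 us


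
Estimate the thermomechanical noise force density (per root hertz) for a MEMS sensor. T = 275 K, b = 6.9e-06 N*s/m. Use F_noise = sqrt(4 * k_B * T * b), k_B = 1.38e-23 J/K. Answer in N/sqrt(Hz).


Step 1: Compute 4 * k_B * T * b
= 4 * 1.38e-23 * 275 * 6.9e-06
= 1.0474e-25 N^2/Hz
Step 2: F_noise = sqrt(1.0474e-25)
F_noise = 3.24e-13 N/sqrt(Hz)


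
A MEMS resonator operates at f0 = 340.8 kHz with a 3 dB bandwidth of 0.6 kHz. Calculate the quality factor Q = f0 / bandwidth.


Step 1: Q = f0 / bandwidth
Step 2: Q = 340.8 / 0.6
Q = 568.0


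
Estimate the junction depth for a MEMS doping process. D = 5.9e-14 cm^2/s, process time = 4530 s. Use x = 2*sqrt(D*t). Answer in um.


Step 1: Compute D*t = 5.9e-14 * 4530 = 2.6727e-10 cm^2
Step 2: sqrt(D*t) = 1.6348e-05 cm
Step 3: x = 2 * 1.6348e-05 cm = 3.2696e-05 cm
Step 4: Convert to um (1 cm = 1e4 um): x = 0.327 um


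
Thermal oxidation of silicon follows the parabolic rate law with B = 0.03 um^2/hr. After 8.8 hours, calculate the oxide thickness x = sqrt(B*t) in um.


Step 1: Compute B*t = 0.03 * 8.8 = 0.264
Step 2: x = sqrt(0.264)
x = 0.514 um


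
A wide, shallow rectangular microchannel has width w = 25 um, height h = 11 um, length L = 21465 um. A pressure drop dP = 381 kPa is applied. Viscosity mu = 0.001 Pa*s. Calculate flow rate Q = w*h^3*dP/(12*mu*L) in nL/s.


Step 1: Convert all dimensions to SI (meters).
w = 25e-6 m, h = 11e-6 m, L = 21465e-6 m, dP = 381e3 Pa
Step 2: Q = w * h^3 * dP / (12 * mu * L)
Q = 25e-6 * (11e-6)^3 * 381e3 / (12 * 0.001 * 21465e-6) = 4.921879e-11 m^3/s
Step 3: Convert Q from m^3/s to nL/s (1 m^3 = 1e12 nL, so multiply by 1e12).
Q = 49.219 nL/s


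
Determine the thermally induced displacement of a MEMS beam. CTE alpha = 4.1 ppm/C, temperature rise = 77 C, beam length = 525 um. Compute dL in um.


Step 1: Convert CTE: alpha = 4.1 ppm/C = 4.1e-6 /C
Step 2: dL = 4.1e-6 * 77 * 525
dL = 0.1657 um


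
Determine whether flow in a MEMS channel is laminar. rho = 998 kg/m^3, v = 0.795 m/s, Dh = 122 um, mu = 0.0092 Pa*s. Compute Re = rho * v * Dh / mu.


Step 1: Convert Dh to meters: Dh = 122e-6 m
Step 2: Re = rho * v * Dh / mu
Re = 998 * 0.795 * 122e-6 / 0.0092
Re = 10.521
Since Re = 10.521 is below ~2300, the flow is laminar.


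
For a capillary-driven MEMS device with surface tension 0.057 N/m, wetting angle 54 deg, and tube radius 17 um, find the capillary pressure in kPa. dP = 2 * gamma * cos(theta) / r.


Step 1: cos(54 deg) = 0.5878
Step 2: Convert r to m: r = 17e-6 m
Step 3: dP = 2 * 0.057 * 0.5878 / 17e-6 = 3941.7 Pa
Step 4: Convert Pa to kPa (divide by 1000).
dP = 3.94 kPa


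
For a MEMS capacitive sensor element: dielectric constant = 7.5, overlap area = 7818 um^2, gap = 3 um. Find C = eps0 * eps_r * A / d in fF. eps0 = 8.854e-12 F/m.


Step 1: Convert area to m^2: A = 7818e-12 m^2
Step 2: Convert gap to m: d = 3e-6 m
Step 3: C = eps0 * eps_r * A / d
C = 8.854e-12 * 7.5 * 7818e-12 / 3e-6
Step 4: Convert to fF (multiply by 1e15).
C = 173.05 fF


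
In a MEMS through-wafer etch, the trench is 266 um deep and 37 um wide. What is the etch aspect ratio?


Step 1: AR = depth / width
Step 2: AR = 266 / 37
AR = 7.2


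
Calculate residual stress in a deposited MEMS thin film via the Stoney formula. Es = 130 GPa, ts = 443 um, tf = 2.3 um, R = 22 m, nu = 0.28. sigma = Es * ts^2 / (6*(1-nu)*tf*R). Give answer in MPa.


Step 1: Compute numerator: Es * ts^2 = 130 * 443^2 = 25512370 (GPa*um^2)
Step 2: Compute denominator (R in um): 6*(1-nu)*tf*R = 6*0.72*2.3*22e6 = 218592000.0 (um^2)
Step 3: sigma (GPa) = 25512370 / 218592000.0 = 1.16712e-01 GPa
Step 4: Convert to MPa (x1000): sigma = 116.7 MPa


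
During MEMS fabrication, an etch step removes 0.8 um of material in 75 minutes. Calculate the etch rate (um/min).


Step 1: Etch rate = depth / time
Step 2: rate = 0.8 / 75
rate = 0.011 um/min


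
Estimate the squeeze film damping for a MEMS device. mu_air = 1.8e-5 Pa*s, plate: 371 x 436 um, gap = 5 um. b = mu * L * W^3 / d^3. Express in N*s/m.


Step 1: Convert to SI.
L = 371e-6 m, W = 436e-6 m, d = 5e-6 m
Step 2: W^3 = (436e-6)^3 = 8.29e-11 m^3
Step 3: d^3 = (5e-6)^3 = 1.25e-16 m^3
Step 4: b = 1.8e-5 * 371e-6 * 8.29e-11 / 1.25e-16
b = 4.43e-03 N*s/m


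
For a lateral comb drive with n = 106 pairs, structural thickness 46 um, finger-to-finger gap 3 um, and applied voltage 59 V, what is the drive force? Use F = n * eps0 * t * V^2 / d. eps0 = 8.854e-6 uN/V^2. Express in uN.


Step 1: Parameters: n=106, eps0=8.854e-6 uN/V^2, t=46 um, V=59 V, d=3 um
Step 2: V^2 = 3481
Step 3: F = 106 * 8.854e-6 * 46 * 3481 / 3
F = 50.094 uN


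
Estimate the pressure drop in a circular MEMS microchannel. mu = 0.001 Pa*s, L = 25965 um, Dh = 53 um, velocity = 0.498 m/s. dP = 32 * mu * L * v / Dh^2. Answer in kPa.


Step 1: Convert to SI: L = 25965e-6 m, Dh = 53e-6 m
Step 2: dP = 32 * 0.001 * 25965e-6 * 0.498 / (53e-6)^2
Step 3: dP = 147304.46 Pa
Step 4: Convert to kPa: dP = 147.3 kPa


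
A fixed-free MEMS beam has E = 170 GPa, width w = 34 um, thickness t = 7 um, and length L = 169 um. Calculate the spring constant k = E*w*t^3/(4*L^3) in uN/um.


Step 1: Convert E to consistent units (1 GPa = 1000 uN/um^2).
E = 170 GPa = 170000 uN/um^2
Step 2: Compute t^3 = 7^3 = 343
Step 3: Compute L^3 = 169^3 = 4826809
Step 4: k = 170000 * 34 * 343 / (4 * 4826809)
k = 102.6838 uN/um


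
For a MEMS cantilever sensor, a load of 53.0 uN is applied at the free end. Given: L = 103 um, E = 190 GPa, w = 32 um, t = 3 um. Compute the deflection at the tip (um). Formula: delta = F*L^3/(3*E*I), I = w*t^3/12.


Step 1: Calculate the second moment of area.
I = w * t^3 / 12 = 32 * 3^3 / 12 = 72.0 um^4
Step 2: Convert E to consistent units (1 GPa = 1000 uN/um^2).
E = 190 GPa = 190000 uN/um^2
Step 3: Calculate tip deflection.
delta = F * L^3 / (3 * E * I)
delta = 53.0 * 103^3 / (3 * 190000 * 72.0)
delta = 1.4112 um


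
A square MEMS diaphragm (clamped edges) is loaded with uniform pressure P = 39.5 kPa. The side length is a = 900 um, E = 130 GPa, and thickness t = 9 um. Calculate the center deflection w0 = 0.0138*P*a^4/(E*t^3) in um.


Step 1: Convert pressure to compatible units (E is in GPa, so P in GPa).
P = 39.5 kPa = 39.5e-6 GPa
Step 2: Compute numerator: 0.0138 * P * a^4.
a^4 = 900^4 = 656100000000
numerator = 0.0138 * 39.5e-6 * 656100000000 = 3.576401e+05
Step 3: Compute denominator: E * t^3 = 130 * 9^3 = 94770
Step 4: w0 = numerator / denominator = 3.576401e+05 / 94770 = 3.7738 um


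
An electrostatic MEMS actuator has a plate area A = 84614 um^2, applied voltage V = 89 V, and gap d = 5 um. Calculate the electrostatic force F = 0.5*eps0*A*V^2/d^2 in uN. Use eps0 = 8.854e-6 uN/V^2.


Step 1: Identify parameters.
eps0 = 8.854e-6 uN/V^2, A = 84614 um^2, V = 89 V, d = 5 um
Step 2: Compute V^2 = 89^2 = 7921
Step 3: Compute d^2 = 5^2 = 25
Step 4: F = 0.5 * 8.854e-6 * 84614 * 7921 / 25
F = 118.684 uN


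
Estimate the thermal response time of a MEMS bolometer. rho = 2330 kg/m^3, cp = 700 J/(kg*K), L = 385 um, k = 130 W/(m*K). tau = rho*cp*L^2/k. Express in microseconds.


Step 1: Convert L to m: L = 385e-6 m
Step 2: L^2 = (385e-6)^2 = 1.48225e-07 m^2
Step 3: tau = 2330 * 700 * 1.48225e-07 / 130 = 1.85965365e-03 s
Step 4: Convert to microseconds (multiply by 1e6).
tau = 1859.654 us


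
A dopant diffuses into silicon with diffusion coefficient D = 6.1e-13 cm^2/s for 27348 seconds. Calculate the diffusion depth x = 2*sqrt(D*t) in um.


Step 1: Compute D*t = 6.1e-13 * 27348 = 1.668228e-08 cm^2
Step 2: sqrt(D*t) = 1.2916e-04 cm
Step 3: x = 2 * 1.2916e-04 cm = 2.5832e-04 cm
Step 4: Convert to um (1 cm = 1e4 um): x = 2.583 um


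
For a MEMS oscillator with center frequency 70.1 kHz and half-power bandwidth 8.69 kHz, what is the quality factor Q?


Step 1: Q = f0 / bandwidth
Step 2: Q = 70.1 / 8.69
Q = 8.1


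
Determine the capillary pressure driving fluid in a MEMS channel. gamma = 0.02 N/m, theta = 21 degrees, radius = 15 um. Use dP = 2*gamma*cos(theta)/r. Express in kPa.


Step 1: cos(21 deg) = 0.9336
Step 2: Convert r to m: r = 15e-6 m
Step 3: dP = 2 * 0.02 * 0.9336 / 15e-6 = 2489.6 Pa
Step 4: Convert Pa to kPa (divide by 1000).
dP = 2.49 kPa


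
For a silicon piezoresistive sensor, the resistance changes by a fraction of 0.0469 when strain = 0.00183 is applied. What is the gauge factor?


Step 1: Identify values.
dR/R = 0.0469, strain = 0.00183
Step 2: GF = (dR/R) / strain = 0.0469 / 0.00183
GF = 25.6


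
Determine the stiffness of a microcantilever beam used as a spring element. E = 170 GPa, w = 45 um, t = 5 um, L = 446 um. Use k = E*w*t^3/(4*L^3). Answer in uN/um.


Step 1: Convert E to consistent units (1 GPa = 1000 uN/um^2).
E = 170 GPa = 170000 uN/um^2
Step 2: Compute t^3 = 5^3 = 125
Step 3: Compute L^3 = 446^3 = 88716536
Step 4: k = 170000 * 45 * 125 / (4 * 88716536)
k = 2.6947 uN/um


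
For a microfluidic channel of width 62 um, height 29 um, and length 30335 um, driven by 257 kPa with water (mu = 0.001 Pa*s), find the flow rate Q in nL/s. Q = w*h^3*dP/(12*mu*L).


Step 1: Convert all dimensions to SI (meters).
w = 62e-6 m, h = 29e-6 m, L = 30335e-6 m, dP = 257e3 Pa
Step 2: Q = w * h^3 * dP / (12 * mu * L)
Q = 62e-6 * (29e-6)^3 * 257e3 / (12 * 0.001 * 30335e-6) = 1.06756312e-09 m^3/s
Step 3: Convert Q from m^3/s to nL/s (1 m^3 = 1e12 nL, so multiply by 1e12).
Q = 1067.563 nL/s


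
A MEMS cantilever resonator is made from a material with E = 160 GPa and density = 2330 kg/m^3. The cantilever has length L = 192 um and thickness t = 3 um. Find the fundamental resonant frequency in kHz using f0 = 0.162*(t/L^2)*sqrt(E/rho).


Step 1: Convert units to SI.
t_SI = 3e-6 m, L_SI = 192e-6 m
Step 2: Calculate sqrt(E/rho).
sqrt(160e9 / 2330) = 8286.71 m/s
Step 3: Compute f0.
f0 = 0.162 * 3e-6 / (192e-6)^2 * 8286.71 = 109248.6 Hz = 109.25 kHz


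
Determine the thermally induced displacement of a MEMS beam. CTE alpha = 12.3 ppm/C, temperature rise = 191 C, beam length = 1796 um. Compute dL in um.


Step 1: Convert CTE: alpha = 12.3 ppm/C = 12.3e-6 /C
Step 2: dL = 12.3e-6 * 191 * 1796
dL = 4.2193 um


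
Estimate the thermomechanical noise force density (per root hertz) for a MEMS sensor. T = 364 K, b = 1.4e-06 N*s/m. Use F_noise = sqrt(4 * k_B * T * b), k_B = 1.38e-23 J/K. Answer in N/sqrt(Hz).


Step 1: Compute 4 * k_B * T * b
= 4 * 1.38e-23 * 364 * 1.4e-06
= 2.8130e-26 N^2/Hz
Step 2: F_noise = sqrt(2.8130e-26)
F_noise = 1.68e-13 N/sqrt(Hz)


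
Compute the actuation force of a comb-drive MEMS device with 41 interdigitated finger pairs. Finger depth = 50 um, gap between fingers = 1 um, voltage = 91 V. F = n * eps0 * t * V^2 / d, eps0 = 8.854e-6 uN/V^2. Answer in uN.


Step 1: Parameters: n=41, eps0=8.854e-6 uN/V^2, t=50 um, V=91 V, d=1 um
Step 2: V^2 = 8281
Step 3: F = 41 * 8.854e-6 * 50 * 8281 / 1
F = 150.306 uN


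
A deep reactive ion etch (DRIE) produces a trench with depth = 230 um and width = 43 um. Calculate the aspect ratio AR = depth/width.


Step 1: AR = depth / width
Step 2: AR = 230 / 43
AR = 5.3


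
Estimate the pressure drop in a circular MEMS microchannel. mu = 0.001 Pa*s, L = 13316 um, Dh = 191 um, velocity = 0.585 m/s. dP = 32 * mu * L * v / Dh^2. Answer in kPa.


Step 1: Convert to SI: L = 13316e-6 m, Dh = 191e-6 m
Step 2: dP = 32 * 0.001 * 13316e-6 * 0.585 / (191e-6)^2
Step 3: dP = 6833.02 Pa
Step 4: Convert to kPa: dP = 6.83 kPa


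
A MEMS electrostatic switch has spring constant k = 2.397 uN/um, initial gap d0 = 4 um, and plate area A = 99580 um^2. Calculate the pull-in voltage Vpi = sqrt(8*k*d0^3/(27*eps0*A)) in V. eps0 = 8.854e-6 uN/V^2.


Step 1: Compute numerator: 8 * k * d0^3 = 8 * 2.397 * 4^3 = 1227.264
Step 2: Compute denominator: 27 * eps0 * A = 27 * 8.854e-6 * 99580 = 23.805396
Step 3: Vpi = sqrt(1227.264 / 23.805396)
Vpi = 7.18 V


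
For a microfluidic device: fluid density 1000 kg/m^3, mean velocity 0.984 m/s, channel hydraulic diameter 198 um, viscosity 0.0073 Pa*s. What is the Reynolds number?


Step 1: Convert Dh to meters: Dh = 198e-6 m
Step 2: Re = rho * v * Dh / mu
Re = 1000 * 0.984 * 198e-6 / 0.0073
Re = 26.689


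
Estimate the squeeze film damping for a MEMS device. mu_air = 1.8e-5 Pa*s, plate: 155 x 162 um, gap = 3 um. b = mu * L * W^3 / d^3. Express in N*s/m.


Step 1: Convert to SI.
L = 155e-6 m, W = 162e-6 m, d = 3e-6 m
Step 2: W^3 = (162e-6)^3 = 4.25e-12 m^3
Step 3: d^3 = (3e-6)^3 = 2.70e-17 m^3
Step 4: b = 1.8e-5 * 155e-6 * 4.25e-12 / 2.70e-17
b = 4.39e-04 N*s/m


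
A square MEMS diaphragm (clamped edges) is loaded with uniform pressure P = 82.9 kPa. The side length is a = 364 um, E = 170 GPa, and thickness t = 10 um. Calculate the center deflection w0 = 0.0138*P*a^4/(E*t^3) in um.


Step 1: Convert pressure to compatible units (E is in GPa, so P in GPa).
P = 82.9 kPa = 82.9e-6 GPa
Step 2: Compute numerator: 0.0138 * P * a^4.
a^4 = 364^4 = 17555190016
numerator = 0.0138 * 82.9e-6 * 17555190016 = 2.00835e+04
Step 3: Compute denominator: E * t^3 = 170 * 10^3 = 170000
Step 4: w0 = numerator / denominator = 2.00835e+04 / 170000 = 0.1181 um


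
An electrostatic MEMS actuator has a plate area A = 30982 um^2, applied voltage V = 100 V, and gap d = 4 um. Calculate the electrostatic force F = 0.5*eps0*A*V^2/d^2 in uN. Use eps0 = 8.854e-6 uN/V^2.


Step 1: Identify parameters.
eps0 = 8.854e-6 uN/V^2, A = 30982 um^2, V = 100 V, d = 4 um
Step 2: Compute V^2 = 100^2 = 10000
Step 3: Compute d^2 = 4^2 = 16
Step 4: F = 0.5 * 8.854e-6 * 30982 * 10000 / 16
F = 85.723 uN


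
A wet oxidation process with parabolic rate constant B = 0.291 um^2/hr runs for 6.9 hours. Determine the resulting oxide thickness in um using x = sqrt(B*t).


Step 1: Compute B*t = 0.291 * 6.9 = 2.0079
Step 2: x = sqrt(2.0079)
x = 1.417 um


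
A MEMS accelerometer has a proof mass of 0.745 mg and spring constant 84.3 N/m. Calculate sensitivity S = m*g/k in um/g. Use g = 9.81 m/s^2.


Step 1: Convert mass: m = 0.745 mg = 7.45e-07 kg
Step 2: S = m * g / k = 7.45e-07 * 9.81 / 84.3
Step 3: S = 8.67e-08 m/g
Step 4: Convert to um/g: S = 0.087 um/g


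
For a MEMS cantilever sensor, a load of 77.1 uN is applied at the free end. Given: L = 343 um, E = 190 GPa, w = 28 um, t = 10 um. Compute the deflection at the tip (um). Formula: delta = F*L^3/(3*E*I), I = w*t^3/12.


Step 1: Calculate the second moment of area.
I = w * t^3 / 12 = 28 * 10^3 / 12 = 2333.3333 um^4
Step 2: Convert E to consistent units (1 GPa = 1000 uN/um^2).
E = 190 GPa = 190000 uN/um^2
Step 3: Calculate tip deflection.
delta = F * L^3 / (3 * E * I)
delta = 77.1 * 343^3 / (3 * 190000 * 2333.3333)
delta = 2.3393 um


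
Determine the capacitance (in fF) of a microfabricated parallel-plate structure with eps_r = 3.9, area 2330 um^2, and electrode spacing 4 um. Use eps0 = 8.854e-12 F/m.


Step 1: Convert area to m^2: A = 2330e-12 m^2
Step 2: Convert gap to m: d = 4e-6 m
Step 3: C = eps0 * eps_r * A / d
C = 8.854e-12 * 3.9 * 2330e-12 / 4e-6
Step 4: Convert to fF (multiply by 1e15).
C = 20.11 fF


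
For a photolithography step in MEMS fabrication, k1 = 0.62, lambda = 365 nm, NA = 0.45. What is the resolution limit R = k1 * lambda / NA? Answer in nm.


Step 1: Identify values: k1 = 0.62, lambda = 365 nm, NA = 0.45
Step 2: R = k1 * lambda / NA
R = 0.62 * 365 / 0.45
R = 502.9 nm


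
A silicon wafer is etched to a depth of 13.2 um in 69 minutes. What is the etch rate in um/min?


Step 1: Etch rate = depth / time
Step 2: rate = 13.2 / 69
rate = 0.191 um/min


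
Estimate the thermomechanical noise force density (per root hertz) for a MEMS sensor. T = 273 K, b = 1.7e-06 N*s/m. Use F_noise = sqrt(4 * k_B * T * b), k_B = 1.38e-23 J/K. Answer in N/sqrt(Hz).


Step 1: Compute 4 * k_B * T * b
= 4 * 1.38e-23 * 273 * 1.7e-06
= 2.5618e-26 N^2/Hz
Step 2: F_noise = sqrt(2.5618e-26)
F_noise = 1.60e-13 N/sqrt(Hz)


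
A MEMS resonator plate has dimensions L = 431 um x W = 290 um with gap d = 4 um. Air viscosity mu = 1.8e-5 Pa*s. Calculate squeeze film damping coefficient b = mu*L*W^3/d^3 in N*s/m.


Step 1: Convert to SI.
L = 431e-6 m, W = 290e-6 m, d = 4e-6 m
Step 2: W^3 = (290e-6)^3 = 2.44e-11 m^3
Step 3: d^3 = (4e-6)^3 = 6.40e-17 m^3
Step 4: b = 1.8e-5 * 431e-6 * 2.44e-11 / 6.40e-17
b = 2.96e-03 N*s/m


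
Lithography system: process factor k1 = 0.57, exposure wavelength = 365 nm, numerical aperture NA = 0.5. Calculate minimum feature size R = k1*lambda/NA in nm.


Step 1: Identify values: k1 = 0.57, lambda = 365 nm, NA = 0.5
Step 2: R = k1 * lambda / NA
R = 0.57 * 365 / 0.5
R = 416.1 nm


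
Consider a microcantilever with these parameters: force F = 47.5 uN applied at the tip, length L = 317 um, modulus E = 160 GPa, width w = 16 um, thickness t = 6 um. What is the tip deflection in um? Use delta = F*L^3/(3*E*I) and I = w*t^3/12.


Step 1: Calculate the second moment of area.
I = w * t^3 / 12 = 16 * 6^3 / 12 = 288.0 um^4
Step 2: Convert E to consistent units (1 GPa = 1000 uN/um^2).
E = 160 GPa = 160000 uN/um^2
Step 3: Calculate tip deflection.
delta = F * L^3 / (3 * E * I)
delta = 47.5 * 317^3 / (3 * 160000 * 288.0)
delta = 10.9456 um


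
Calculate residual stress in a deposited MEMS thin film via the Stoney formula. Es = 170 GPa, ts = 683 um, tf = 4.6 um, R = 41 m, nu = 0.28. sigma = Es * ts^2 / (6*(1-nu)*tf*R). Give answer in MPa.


Step 1: Compute numerator: Es * ts^2 = 170 * 683^2 = 79303130 (GPa*um^2)
Step 2: Compute denominator (R in um): 6*(1-nu)*tf*R = 6*0.72*4.6*41e6 = 814752000.0 (um^2)
Step 3: sigma (GPa) = 79303130 / 814752000.0 = 9.7334e-02 GPa
Step 4: Convert to MPa (x1000): sigma = 97.3 MPa


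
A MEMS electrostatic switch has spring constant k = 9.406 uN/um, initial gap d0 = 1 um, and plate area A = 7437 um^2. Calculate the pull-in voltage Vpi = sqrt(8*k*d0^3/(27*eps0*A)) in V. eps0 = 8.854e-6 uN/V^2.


Step 1: Compute numerator: 8 * k * d0^3 = 8 * 9.406 * 1^3 = 75.248
Step 2: Compute denominator: 27 * eps0 * A = 27 * 8.854e-6 * 7437 = 1.777874
Step 3: Vpi = sqrt(75.248 / 1.777874)
Vpi = 6.51 V


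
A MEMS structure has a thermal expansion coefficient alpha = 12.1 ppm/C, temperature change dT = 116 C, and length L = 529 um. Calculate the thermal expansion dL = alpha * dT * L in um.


Step 1: Convert CTE: alpha = 12.1 ppm/C = 12.1e-6 /C
Step 2: dL = 12.1e-6 * 116 * 529
dL = 0.7425 um


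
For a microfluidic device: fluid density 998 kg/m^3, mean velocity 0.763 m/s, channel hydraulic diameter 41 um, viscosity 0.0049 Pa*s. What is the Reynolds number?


Step 1: Convert Dh to meters: Dh = 41e-6 m
Step 2: Re = rho * v * Dh / mu
Re = 998 * 0.763 * 41e-6 / 0.0049
Re = 6.372


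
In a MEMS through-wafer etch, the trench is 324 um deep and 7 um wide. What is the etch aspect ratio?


Step 1: AR = depth / width
Step 2: AR = 324 / 7
AR = 46.3


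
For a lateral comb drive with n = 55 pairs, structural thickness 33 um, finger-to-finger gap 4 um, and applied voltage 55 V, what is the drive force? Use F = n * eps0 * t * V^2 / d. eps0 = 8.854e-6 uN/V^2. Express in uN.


Step 1: Parameters: n=55, eps0=8.854e-6 uN/V^2, t=33 um, V=55 V, d=4 um
Step 2: V^2 = 3025
Step 3: F = 55 * 8.854e-6 * 33 * 3025 / 4
F = 12.153 uN


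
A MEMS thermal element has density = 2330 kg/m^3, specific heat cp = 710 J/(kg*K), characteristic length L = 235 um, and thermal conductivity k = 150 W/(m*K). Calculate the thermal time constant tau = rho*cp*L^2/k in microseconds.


Step 1: Convert L to m: L = 235e-6 m
Step 2: L^2 = (235e-6)^2 = 5.5225e-08 m^2
Step 3: tau = 2330 * 710 * 5.5225e-08 / 150 = 6.0905812e-04 s
Step 4: Convert to microseconds (multiply by 1e6).
tau = 609.058 us


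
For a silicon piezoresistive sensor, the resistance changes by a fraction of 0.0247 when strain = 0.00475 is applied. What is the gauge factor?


Step 1: Identify values.
dR/R = 0.0247, strain = 0.00475
Step 2: GF = (dR/R) / strain = 0.0247 / 0.00475
GF = 5.2


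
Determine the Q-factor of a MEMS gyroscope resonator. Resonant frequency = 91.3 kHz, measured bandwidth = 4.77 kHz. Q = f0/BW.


Step 1: Q = f0 / bandwidth
Step 2: Q = 91.3 / 4.77
Q = 19.1


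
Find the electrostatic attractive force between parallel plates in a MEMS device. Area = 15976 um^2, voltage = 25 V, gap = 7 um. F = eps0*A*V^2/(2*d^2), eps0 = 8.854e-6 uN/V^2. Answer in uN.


Step 1: Identify parameters.
eps0 = 8.854e-6 uN/V^2, A = 15976 um^2, V = 25 V, d = 7 um
Step 2: Compute V^2 = 25^2 = 625
Step 3: Compute d^2 = 7^2 = 49
Step 4: F = 0.5 * 8.854e-6 * 15976 * 625 / 49
F = 0.902 uN


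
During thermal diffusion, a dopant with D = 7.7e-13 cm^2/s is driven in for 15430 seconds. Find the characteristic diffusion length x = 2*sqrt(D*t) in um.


Step 1: Compute D*t = 7.7e-13 * 15430 = 1.18811e-08 cm^2
Step 2: sqrt(D*t) = 1.09e-04 cm
Step 3: x = 2 * 1.09e-04 cm = 2.18e-04 cm
Step 4: Convert to um (1 cm = 1e4 um): x = 2.18 um


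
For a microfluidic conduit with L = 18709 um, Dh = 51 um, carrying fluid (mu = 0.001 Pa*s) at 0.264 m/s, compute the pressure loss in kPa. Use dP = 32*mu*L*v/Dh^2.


Step 1: Convert to SI: L = 18709e-6 m, Dh = 51e-6 m
Step 2: dP = 32 * 0.001 * 18709e-6 * 0.264 / (51e-6)^2
Step 3: dP = 60766.49 Pa
Step 4: Convert to kPa: dP = 60.77 kPa


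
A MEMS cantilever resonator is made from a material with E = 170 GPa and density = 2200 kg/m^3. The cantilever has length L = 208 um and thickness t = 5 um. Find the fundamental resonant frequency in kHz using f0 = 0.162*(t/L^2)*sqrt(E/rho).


Step 1: Convert units to SI.
t_SI = 5e-6 m, L_SI = 208e-6 m
Step 2: Calculate sqrt(E/rho).
sqrt(170e9 / 2200) = 8790.49 m/s
Step 3: Compute f0.
f0 = 0.162 * 5e-6 / (208e-6)^2 * 8790.49 = 164577.9 Hz = 164.58 kHz


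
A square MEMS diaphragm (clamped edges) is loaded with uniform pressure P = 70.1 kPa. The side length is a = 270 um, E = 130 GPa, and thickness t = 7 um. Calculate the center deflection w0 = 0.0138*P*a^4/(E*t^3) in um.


Step 1: Convert pressure to compatible units (E is in GPa, so P in GPa).
P = 70.1 kPa = 70.1e-6 GPa
Step 2: Compute numerator: 0.0138 * P * a^4.
a^4 = 270^4 = 5314410000
numerator = 0.0138 * 70.1e-6 * 5314410000 = 5.14105e+03
Step 3: Compute denominator: E * t^3 = 130 * 7^3 = 44590
Step 4: w0 = numerator / denominator = 5.14105e+03 / 44590 = 0.1153 um


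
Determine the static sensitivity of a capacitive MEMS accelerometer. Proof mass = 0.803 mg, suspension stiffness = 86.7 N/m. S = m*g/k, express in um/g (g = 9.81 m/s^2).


Step 1: Convert mass: m = 0.803 mg = 8.03e-07 kg
Step 2: S = m * g / k = 8.03e-07 * 9.81 / 86.7
Step 3: S = 9.09e-08 m/g
Step 4: Convert to um/g: S = 0.091 um/g


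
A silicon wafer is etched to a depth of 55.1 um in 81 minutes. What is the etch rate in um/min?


Step 1: Etch rate = depth / time
Step 2: rate = 55.1 / 81
rate = 0.68 um/min


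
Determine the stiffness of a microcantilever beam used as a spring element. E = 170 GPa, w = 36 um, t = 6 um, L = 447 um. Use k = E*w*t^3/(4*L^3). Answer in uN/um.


Step 1: Convert E to consistent units (1 GPa = 1000 uN/um^2).
E = 170 GPa = 170000 uN/um^2
Step 2: Compute t^3 = 6^3 = 216
Step 3: Compute L^3 = 447^3 = 89314623
Step 4: k = 170000 * 36 * 216 / (4 * 89314623)
k = 3.7002 uN/um


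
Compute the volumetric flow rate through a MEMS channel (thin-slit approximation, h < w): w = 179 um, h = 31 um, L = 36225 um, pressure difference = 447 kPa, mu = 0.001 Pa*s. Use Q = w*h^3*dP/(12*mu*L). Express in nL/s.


Step 1: Convert all dimensions to SI (meters).
w = 179e-6 m, h = 31e-6 m, L = 36225e-6 m, dP = 447e3 Pa
Step 2: Q = w * h^3 * dP / (12 * mu * L)
Q = 179e-6 * (31e-6)^3 * 447e3 / (12 * 0.001 * 36225e-6) = 5.48347661e-09 m^3/s
Step 3: Convert Q from m^3/s to nL/s (1 m^3 = 1e12 nL, so multiply by 1e12).
Q = 5483.477 nL/s


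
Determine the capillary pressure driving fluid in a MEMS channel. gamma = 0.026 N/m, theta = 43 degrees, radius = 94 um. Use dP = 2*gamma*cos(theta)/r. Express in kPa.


Step 1: cos(43 deg) = 0.7314
Step 2: Convert r to m: r = 94e-6 m
Step 3: dP = 2 * 0.026 * 0.7314 / 94e-6 = 404.6 Pa
Step 4: Convert Pa to kPa (divide by 1000).
dP = 0.4 kPa


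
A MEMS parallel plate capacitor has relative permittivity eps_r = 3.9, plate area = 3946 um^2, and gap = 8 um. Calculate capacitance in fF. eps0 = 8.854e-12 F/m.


Step 1: Convert area to m^2: A = 3946e-12 m^2
Step 2: Convert gap to m: d = 8e-6 m
Step 3: C = eps0 * eps_r * A / d
C = 8.854e-12 * 3.9 * 3946e-12 / 8e-6
Step 4: Convert to fF (multiply by 1e15).
C = 17.03 fF


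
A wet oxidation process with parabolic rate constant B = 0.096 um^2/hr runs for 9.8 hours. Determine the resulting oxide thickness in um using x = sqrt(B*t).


Step 1: Compute B*t = 0.096 * 9.8 = 0.9408
Step 2: x = sqrt(0.9408)
x = 0.97 um


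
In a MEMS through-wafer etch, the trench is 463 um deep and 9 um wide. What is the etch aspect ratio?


Step 1: AR = depth / width
Step 2: AR = 463 / 9
AR = 51.4


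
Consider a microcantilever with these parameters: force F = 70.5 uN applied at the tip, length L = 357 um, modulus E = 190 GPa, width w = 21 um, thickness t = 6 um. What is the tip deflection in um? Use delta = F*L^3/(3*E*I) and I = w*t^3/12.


Step 1: Calculate the second moment of area.
I = w * t^3 / 12 = 21 * 6^3 / 12 = 378.0 um^4
Step 2: Convert E to consistent units (1 GPa = 1000 uN/um^2).
E = 190 GPa = 190000 uN/um^2
Step 3: Calculate tip deflection.
delta = F * L^3 / (3 * E * I)
delta = 70.5 * 357^3 / (3 * 190000 * 378.0)
delta = 14.8877 um


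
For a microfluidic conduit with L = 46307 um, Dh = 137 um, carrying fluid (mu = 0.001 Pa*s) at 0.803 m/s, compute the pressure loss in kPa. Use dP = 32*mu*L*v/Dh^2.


Step 1: Convert to SI: L = 46307e-6 m, Dh = 137e-6 m
Step 2: dP = 32 * 0.001 * 46307e-6 * 0.803 / (137e-6)^2
Step 3: dP = 63397.34 Pa
Step 4: Convert to kPa: dP = 63.4 kPa


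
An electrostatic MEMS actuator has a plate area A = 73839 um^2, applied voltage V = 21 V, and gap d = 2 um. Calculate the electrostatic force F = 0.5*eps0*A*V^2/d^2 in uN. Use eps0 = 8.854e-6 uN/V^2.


Step 1: Identify parameters.
eps0 = 8.854e-6 uN/V^2, A = 73839 um^2, V = 21 V, d = 2 um
Step 2: Compute V^2 = 21^2 = 441
Step 3: Compute d^2 = 2^2 = 4
Step 4: F = 0.5 * 8.854e-6 * 73839 * 441 / 4
F = 36.039 uN


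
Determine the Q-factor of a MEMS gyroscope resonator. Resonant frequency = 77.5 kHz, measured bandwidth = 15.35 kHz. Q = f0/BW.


Step 1: Q = f0 / bandwidth
Step 2: Q = 77.5 / 15.35
Q = 5.0


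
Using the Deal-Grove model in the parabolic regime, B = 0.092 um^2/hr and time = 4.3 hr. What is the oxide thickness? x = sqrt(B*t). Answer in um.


Step 1: Compute B*t = 0.092 * 4.3 = 0.3956
Step 2: x = sqrt(0.3956)
x = 0.629 um


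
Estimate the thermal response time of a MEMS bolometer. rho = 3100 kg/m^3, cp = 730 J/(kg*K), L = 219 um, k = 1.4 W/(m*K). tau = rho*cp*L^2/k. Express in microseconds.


Step 1: Convert L to m: L = 219e-6 m
Step 2: L^2 = (219e-6)^2 = 4.7961e-08 m^2
Step 3: tau = 3100 * 730 * 4.7961e-08 / 1.4 = 7.752553071e-02 s
Step 4: Convert to microseconds (multiply by 1e6).
tau = 77525.531 us


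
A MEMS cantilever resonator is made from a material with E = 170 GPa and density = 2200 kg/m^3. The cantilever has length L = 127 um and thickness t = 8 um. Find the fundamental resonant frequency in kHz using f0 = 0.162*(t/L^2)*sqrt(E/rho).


Step 1: Convert units to SI.
t_SI = 8e-6 m, L_SI = 127e-6 m
Step 2: Calculate sqrt(E/rho).
sqrt(170e9 / 2200) = 8790.49 m/s
Step 3: Compute f0.
f0 = 0.162 * 8e-6 / (127e-6)^2 * 8790.49 = 706334.9 Hz = 706.33 kHz


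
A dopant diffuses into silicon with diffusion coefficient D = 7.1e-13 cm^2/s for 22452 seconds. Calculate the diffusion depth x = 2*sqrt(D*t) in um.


Step 1: Compute D*t = 7.1e-13 * 22452 = 1.594092e-08 cm^2
Step 2: sqrt(D*t) = 1.26257e-04 cm
Step 3: x = 2 * 1.26257e-04 cm = 2.52514e-04 cm
Step 4: Convert to um (1 cm = 1e4 um): x = 2.525 um


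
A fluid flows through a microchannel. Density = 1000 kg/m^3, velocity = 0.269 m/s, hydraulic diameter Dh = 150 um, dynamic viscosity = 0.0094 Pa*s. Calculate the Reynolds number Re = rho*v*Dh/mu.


Step 1: Convert Dh to meters: Dh = 150e-6 m
Step 2: Re = rho * v * Dh / mu
Re = 1000 * 0.269 * 150e-6 / 0.0094
Re = 4.293


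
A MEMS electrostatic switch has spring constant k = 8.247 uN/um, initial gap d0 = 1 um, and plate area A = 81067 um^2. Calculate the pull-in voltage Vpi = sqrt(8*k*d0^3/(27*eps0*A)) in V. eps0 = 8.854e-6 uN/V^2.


Step 1: Compute numerator: 8 * k * d0^3 = 8 * 8.247 * 1^3 = 65.976
Step 2: Compute denominator: 27 * eps0 * A = 27 * 8.854e-6 * 81067 = 19.379715
Step 3: Vpi = sqrt(65.976 / 19.379715)
Vpi = 1.85 V


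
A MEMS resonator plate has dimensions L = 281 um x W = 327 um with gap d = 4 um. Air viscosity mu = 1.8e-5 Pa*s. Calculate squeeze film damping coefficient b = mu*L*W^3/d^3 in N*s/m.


Step 1: Convert to SI.
L = 281e-6 m, W = 327e-6 m, d = 4e-6 m
Step 2: W^3 = (327e-6)^3 = 3.50e-11 m^3
Step 3: d^3 = (4e-6)^3 = 6.40e-17 m^3
Step 4: b = 1.8e-5 * 281e-6 * 3.50e-11 / 6.40e-17
b = 2.76e-03 N*s/m


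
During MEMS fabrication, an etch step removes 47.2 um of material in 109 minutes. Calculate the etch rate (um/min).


Step 1: Etch rate = depth / time
Step 2: rate = 47.2 / 109
rate = 0.433 um/min


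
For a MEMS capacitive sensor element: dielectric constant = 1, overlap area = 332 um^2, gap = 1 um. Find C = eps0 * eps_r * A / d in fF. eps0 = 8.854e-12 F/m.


Step 1: Convert area to m^2: A = 332e-12 m^2
Step 2: Convert gap to m: d = 1e-6 m
Step 3: C = eps0 * eps_r * A / d
C = 8.854e-12 * 1 * 332e-12 / 1e-6
Step 4: Convert to fF (multiply by 1e15).
C = 2.94 fF


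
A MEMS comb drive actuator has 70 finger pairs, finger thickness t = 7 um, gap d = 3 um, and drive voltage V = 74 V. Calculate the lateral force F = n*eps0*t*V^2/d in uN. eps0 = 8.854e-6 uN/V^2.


Step 1: Parameters: n=70, eps0=8.854e-6 uN/V^2, t=7 um, V=74 V, d=3 um
Step 2: V^2 = 5476
Step 3: F = 70 * 8.854e-6 * 7 * 5476 / 3
F = 7.919 uN


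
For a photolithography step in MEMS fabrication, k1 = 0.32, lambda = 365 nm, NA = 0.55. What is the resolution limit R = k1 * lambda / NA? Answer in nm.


Step 1: Identify values: k1 = 0.32, lambda = 365 nm, NA = 0.55
Step 2: R = k1 * lambda / NA
R = 0.32 * 365 / 0.55
R = 212.4 nm


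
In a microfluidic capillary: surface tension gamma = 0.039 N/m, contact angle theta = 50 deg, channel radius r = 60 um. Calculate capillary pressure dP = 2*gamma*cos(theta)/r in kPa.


Step 1: cos(50 deg) = 0.6428
Step 2: Convert r to m: r = 60e-6 m
Step 3: dP = 2 * 0.039 * 0.6428 / 60e-6 = 835.6 Pa
Step 4: Convert Pa to kPa (divide by 1000).
dP = 0.84 kPa


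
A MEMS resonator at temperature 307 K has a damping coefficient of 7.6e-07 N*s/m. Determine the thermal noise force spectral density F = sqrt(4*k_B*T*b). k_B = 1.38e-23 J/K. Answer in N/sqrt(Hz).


Step 1: Compute 4 * k_B * T * b
= 4 * 1.38e-23 * 307 * 7.6e-07
= 1.2879e-26 N^2/Hz
Step 2: F_noise = sqrt(1.2879e-26)
F_noise = 1.13e-13 N/sqrt(Hz)


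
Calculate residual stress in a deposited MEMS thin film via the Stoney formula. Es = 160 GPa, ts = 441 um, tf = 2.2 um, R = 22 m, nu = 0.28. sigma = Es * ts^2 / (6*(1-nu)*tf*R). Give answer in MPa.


Step 1: Compute numerator: Es * ts^2 = 160 * 441^2 = 31116960 (GPa*um^2)
Step 2: Compute denominator (R in um): 6*(1-nu)*tf*R = 6*0.72*2.2*22e6 = 209088000.0 (um^2)
Step 3: sigma (GPa) = 31116960 / 209088000.0 = 1.48822e-01 GPa
Step 4: Convert to MPa (x1000): sigma = 148.8 MPa


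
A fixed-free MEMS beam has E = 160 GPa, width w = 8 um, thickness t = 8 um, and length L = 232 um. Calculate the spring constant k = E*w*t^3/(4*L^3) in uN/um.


Step 1: Convert E to consistent units (1 GPa = 1000 uN/um^2).
E = 160 GPa = 160000 uN/um^2
Step 2: Compute t^3 = 8^3 = 512
Step 3: Compute L^3 = 232^3 = 12487168
Step 4: k = 160000 * 8 * 512 / (4 * 12487168)
k = 13.1207 uN/um


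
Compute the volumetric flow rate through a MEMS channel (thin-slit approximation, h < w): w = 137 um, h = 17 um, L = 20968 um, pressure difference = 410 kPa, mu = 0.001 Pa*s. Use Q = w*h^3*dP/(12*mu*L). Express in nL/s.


Step 1: Convert all dimensions to SI (meters).
w = 137e-6 m, h = 17e-6 m, L = 20968e-6 m, dP = 410e3 Pa
Step 2: Q = w * h^3 * dP / (12 * mu * L)
Q = 137e-6 * (17e-6)^3 * 410e3 / (12 * 0.001 * 20968e-6) = 1.09676336e-09 m^3/s
Step 3: Convert Q from m^3/s to nL/s (1 m^3 = 1e12 nL, so multiply by 1e12).
Q = 1096.763 nL/s


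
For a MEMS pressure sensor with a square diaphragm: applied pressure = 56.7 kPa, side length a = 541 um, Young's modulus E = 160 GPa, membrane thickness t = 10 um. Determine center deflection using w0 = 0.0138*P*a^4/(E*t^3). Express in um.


Step 1: Convert pressure to compatible units (E is in GPa, so P in GPa).
P = 56.7 kPa = 56.7e-6 GPa
Step 2: Compute numerator: 0.0138 * P * a^4.
a^4 = 541^4 = 85662167761
numerator = 0.0138 * 56.7e-6 * 85662167761 = 6.70272e+04
Step 3: Compute denominator: E * t^3 = 160 * 10^3 = 160000
Step 4: w0 = numerator / denominator = 6.70272e+04 / 160000 = 0.4189 um


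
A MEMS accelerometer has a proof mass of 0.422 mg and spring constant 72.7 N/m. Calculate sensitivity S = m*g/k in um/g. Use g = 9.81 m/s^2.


Step 1: Convert mass: m = 0.422 mg = 4.22e-07 kg
Step 2: S = m * g / k = 4.22e-07 * 9.81 / 72.7
Step 3: S = 5.69e-08 m/g
Step 4: Convert to um/g: S = 0.057 um/g


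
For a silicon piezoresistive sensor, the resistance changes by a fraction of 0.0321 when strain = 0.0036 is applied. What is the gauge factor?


Step 1: Identify values.
dR/R = 0.0321, strain = 0.0036
Step 2: GF = (dR/R) / strain = 0.0321 / 0.0036
GF = 8.9


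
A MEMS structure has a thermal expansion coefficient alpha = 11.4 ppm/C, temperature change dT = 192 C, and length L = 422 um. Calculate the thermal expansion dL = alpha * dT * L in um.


Step 1: Convert CTE: alpha = 11.4 ppm/C = 11.4e-6 /C
Step 2: dL = 11.4e-6 * 192 * 422
dL = 0.9237 um


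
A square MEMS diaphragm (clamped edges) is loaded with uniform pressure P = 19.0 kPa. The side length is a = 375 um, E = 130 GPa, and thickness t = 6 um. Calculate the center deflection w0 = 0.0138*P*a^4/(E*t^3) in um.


Step 1: Convert pressure to compatible units (E is in GPa, so P in GPa).
P = 19.0 kPa = 19.0e-6 GPa
Step 2: Compute numerator: 0.0138 * P * a^4.
a^4 = 375^4 = 19775390625
numerator = 0.0138 * 19.0e-6 * 19775390625 = 5.18511e+03
Step 3: Compute denominator: E * t^3 = 130 * 6^3 = 28080
Step 4: w0 = numerator / denominator = 5.18511e+03 / 28080 = 0.1847 um


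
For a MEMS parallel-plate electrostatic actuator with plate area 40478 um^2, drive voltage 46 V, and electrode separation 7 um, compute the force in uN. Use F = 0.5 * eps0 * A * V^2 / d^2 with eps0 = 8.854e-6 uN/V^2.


Step 1: Identify parameters.
eps0 = 8.854e-6 uN/V^2, A = 40478 um^2, V = 46 V, d = 7 um
Step 2: Compute V^2 = 46^2 = 2116
Step 3: Compute d^2 = 7^2 = 49
Step 4: F = 0.5 * 8.854e-6 * 40478 * 2116 / 49
F = 7.738 uN


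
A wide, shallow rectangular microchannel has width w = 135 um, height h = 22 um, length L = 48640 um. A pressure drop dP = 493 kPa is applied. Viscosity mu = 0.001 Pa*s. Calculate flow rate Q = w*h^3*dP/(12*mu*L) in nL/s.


Step 1: Convert all dimensions to SI (meters).
w = 135e-6 m, h = 22e-6 m, L = 48640e-6 m, dP = 493e3 Pa
Step 2: Q = w * h^3 * dP / (12 * mu * L)
Q = 135e-6 * (22e-6)^3 * 493e3 / (12 * 0.001 * 48640e-6) = 1.2141544e-09 m^3/s
Step 3: Convert Q from m^3/s to nL/s (1 m^3 = 1e12 nL, so multiply by 1e12).
Q = 1214.154 nL/s


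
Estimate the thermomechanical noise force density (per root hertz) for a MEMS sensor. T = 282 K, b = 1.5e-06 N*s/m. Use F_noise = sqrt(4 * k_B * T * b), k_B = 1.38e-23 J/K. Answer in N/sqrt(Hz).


Step 1: Compute 4 * k_B * T * b
= 4 * 1.38e-23 * 282 * 1.5e-06
= 2.3350e-26 N^2/Hz
Step 2: F_noise = sqrt(2.3350e-26)
F_noise = 1.53e-13 N/sqrt(Hz)


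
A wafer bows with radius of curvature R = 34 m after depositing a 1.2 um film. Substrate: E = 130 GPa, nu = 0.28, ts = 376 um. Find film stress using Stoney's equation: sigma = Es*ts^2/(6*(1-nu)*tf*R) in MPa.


Step 1: Compute numerator: Es * ts^2 = 130 * 376^2 = 18378880 (GPa*um^2)
Step 2: Compute denominator (R in um): 6*(1-nu)*tf*R = 6*0.72*1.2*34e6 = 176256000.0 (um^2)
Step 3: sigma (GPa) = 18378880 / 176256000.0 = 1.04274e-01 GPa
Step 4: Convert to MPa (x1000): sigma = 104.3 MPa
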